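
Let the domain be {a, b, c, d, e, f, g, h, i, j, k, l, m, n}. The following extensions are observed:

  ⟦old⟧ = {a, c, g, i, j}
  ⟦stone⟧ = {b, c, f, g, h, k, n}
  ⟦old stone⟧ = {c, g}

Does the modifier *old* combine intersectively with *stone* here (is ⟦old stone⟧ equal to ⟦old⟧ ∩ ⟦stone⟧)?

yes

⟦old⟧ ∩ ⟦stone⟧ = {a, c, g, i, j} ∩ {b, c, f, g, h, k, n} = {c, g}
Observed ⟦old stone⟧ = {c, g}.
These coincide, so the modifier is intersective here.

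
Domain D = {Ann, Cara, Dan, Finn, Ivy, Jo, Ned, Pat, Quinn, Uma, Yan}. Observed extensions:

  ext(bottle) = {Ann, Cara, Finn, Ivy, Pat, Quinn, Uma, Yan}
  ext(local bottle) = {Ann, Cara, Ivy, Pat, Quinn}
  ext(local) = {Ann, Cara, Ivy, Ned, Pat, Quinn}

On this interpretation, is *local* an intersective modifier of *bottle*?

yes

⟦local⟧ ∩ ⟦bottle⟧ = {Ann, Cara, Ivy, Ned, Pat, Quinn} ∩ {Ann, Cara, Finn, Ivy, Pat, Quinn, Uma, Yan} = {Ann, Cara, Ivy, Pat, Quinn}
Observed ⟦local bottle⟧ = {Ann, Cara, Ivy, Pat, Quinn}.
These coincide, so the modifier is intersective here.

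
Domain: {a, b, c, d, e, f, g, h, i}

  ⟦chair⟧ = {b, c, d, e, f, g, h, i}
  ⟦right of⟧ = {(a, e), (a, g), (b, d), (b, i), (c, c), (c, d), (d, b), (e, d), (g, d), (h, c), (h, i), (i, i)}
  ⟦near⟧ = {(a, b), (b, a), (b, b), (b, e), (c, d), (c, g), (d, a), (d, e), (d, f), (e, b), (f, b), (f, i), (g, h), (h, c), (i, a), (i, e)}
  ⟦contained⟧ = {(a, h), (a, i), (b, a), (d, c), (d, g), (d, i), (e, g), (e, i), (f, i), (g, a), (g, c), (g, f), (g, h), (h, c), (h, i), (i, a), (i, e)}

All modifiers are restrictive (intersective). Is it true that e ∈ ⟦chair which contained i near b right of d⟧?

⟦which contained i⟧ = {x : ⟨x, i⟩ ∈ ⟦contained⟧} = {a, d, e, f, h}
⟦near b⟧ = {x : ⟨x, b⟩ ∈ ⟦near⟧} = {a, b, e, f}
⟦right of d⟧ = {x : ⟨x, d⟩ ∈ ⟦right of⟧} = {b, c, e, g}
⟦chair⟧ = {b, c, d, e, f, g, h, i}
… ∩ ⟦which contained i⟧ = {b, c, d, e, f, g, h, i} ∩ {a, d, e, f, h} = {d, e, f, h}
… ∩ ⟦near b⟧ = {d, e, f, h} ∩ {a, b, e, f} = {e, f}
… ∩ ⟦right of d⟧ = {e, f} ∩ {b, c, e, g} = {e}
⟦chair which contained i near b right of d⟧ = {e}; e ∈ this set.

yes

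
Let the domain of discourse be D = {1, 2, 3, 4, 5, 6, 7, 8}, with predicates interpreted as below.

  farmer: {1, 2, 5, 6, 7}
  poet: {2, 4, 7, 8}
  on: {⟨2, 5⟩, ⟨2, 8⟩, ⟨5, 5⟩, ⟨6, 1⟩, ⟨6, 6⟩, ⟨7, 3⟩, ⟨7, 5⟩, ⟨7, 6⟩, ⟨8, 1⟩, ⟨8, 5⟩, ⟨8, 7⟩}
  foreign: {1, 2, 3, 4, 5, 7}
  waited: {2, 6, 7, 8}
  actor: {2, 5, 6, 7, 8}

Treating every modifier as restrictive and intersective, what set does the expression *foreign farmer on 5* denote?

{2, 5, 7}

⟦on 5⟧ = {x : ⟨x, 5⟩ ∈ ⟦on⟧} = {2, 5, 7, 8}
⟦farmer⟧ = {1, 2, 5, 6, 7}
… ∩ ⟦on 5⟧ = {1, 2, 5, 6, 7} ∩ {2, 5, 7, 8} = {2, 5, 7}
… ∩ ⟦foreign⟧ = {2, 5, 7} ∩ {1, 2, 3, 4, 5, 7} = {2, 5, 7}
So ⟦foreign farmer on 5⟧ = {2, 5, 7}.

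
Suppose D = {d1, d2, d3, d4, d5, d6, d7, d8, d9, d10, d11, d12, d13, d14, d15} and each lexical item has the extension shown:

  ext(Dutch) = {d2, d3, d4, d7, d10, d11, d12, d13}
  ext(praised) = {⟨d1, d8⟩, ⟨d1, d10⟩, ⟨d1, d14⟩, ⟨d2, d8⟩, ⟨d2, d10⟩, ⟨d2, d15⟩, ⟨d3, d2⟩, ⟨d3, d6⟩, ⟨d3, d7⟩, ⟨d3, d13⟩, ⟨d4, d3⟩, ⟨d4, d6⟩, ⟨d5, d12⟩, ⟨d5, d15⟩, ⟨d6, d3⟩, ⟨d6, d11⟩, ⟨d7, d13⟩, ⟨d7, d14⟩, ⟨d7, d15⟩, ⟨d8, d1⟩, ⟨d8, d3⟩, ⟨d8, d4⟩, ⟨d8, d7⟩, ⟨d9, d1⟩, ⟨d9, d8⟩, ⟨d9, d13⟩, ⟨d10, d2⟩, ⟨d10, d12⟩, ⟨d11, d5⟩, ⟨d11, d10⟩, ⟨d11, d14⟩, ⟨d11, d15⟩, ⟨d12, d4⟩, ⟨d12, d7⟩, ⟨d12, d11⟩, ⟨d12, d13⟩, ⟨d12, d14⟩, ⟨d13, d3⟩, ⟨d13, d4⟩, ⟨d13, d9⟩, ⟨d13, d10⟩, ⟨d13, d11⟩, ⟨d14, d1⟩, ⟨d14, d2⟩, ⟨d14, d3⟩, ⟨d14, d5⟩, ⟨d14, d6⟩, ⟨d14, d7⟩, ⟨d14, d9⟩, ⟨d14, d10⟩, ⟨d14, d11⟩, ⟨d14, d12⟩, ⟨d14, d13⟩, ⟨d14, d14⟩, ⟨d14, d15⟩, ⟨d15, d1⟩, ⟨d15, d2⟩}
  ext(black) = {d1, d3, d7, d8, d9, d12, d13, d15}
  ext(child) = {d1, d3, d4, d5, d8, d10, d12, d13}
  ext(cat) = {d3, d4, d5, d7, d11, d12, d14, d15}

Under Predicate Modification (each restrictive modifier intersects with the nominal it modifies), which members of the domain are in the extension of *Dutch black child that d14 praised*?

{d3, d12, d13}

⟦that d14 praised⟧ = {x : ⟨d14, x⟩ ∈ ⟦praised⟧} = {d1, d2, d3, d5, d6, d7, d9, d10, d11, d12, d13, d14, d15}
⟦child⟧ = {d1, d3, d4, d5, d8, d10, d12, d13}
… ∩ ⟦that d14 praised⟧ = {d1, d3, d4, d5, d8, d10, d12, d13} ∩ {d1, d2, d3, d5, d6, d7, d9, d10, d11, d12, d13, d14, d15} = {d1, d3, d5, d10, d12, d13}
… ∩ ⟦Dutch⟧ = {d1, d3, d5, d10, d12, d13} ∩ {d2, d3, d4, d7, d10, d11, d12, d13} = {d3, d10, d12, d13}
… ∩ ⟦black⟧ = {d3, d10, d12, d13} ∩ {d1, d3, d7, d8, d9, d12, d13, d15} = {d3, d12, d13}
So ⟦Dutch black child that d14 praised⟧ = {d3, d12, d13}.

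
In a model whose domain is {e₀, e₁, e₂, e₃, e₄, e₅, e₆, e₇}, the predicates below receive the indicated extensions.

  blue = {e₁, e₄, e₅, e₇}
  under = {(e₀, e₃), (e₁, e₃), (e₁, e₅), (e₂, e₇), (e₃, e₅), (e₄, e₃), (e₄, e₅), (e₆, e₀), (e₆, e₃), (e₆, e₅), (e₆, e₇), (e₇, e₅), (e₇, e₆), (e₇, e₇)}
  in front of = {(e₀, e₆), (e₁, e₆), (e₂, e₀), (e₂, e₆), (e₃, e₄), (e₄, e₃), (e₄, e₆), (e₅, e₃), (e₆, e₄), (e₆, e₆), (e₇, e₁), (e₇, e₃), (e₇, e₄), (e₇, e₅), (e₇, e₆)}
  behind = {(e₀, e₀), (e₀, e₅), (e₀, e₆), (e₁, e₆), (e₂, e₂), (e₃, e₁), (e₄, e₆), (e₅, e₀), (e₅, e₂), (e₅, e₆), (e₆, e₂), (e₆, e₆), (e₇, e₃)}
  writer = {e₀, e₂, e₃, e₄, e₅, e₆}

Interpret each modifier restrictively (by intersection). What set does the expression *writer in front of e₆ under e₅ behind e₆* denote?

⟦in front of e₆⟧ = {x : ⟨x, e₆⟩ ∈ ⟦in front of⟧} = {e₀, e₁, e₂, e₄, e₆, e₇}
⟦under e₅⟧ = {x : ⟨x, e₅⟩ ∈ ⟦under⟧} = {e₁, e₃, e₄, e₆, e₇}
⟦behind e₆⟧ = {x : ⟨x, e₆⟩ ∈ ⟦behind⟧} = {e₀, e₁, e₄, e₅, e₆}
⟦writer⟧ = {e₀, e₂, e₃, e₄, e₅, e₆}
… ∩ ⟦in front of e₆⟧ = {e₀, e₂, e₃, e₄, e₅, e₆} ∩ {e₀, e₁, e₂, e₄, e₆, e₇} = {e₀, e₂, e₄, e₆}
… ∩ ⟦under e₅⟧ = {e₀, e₂, e₄, e₆} ∩ {e₁, e₃, e₄, e₆, e₇} = {e₄, e₆}
… ∩ ⟦behind e₆⟧ = {e₄, e₆} ∩ {e₀, e₁, e₄, e₅, e₆} = {e₄, e₆}
So ⟦writer in front of e₆ under e₅ behind e₆⟧ = {e₄, e₆}.

{e₄, e₆}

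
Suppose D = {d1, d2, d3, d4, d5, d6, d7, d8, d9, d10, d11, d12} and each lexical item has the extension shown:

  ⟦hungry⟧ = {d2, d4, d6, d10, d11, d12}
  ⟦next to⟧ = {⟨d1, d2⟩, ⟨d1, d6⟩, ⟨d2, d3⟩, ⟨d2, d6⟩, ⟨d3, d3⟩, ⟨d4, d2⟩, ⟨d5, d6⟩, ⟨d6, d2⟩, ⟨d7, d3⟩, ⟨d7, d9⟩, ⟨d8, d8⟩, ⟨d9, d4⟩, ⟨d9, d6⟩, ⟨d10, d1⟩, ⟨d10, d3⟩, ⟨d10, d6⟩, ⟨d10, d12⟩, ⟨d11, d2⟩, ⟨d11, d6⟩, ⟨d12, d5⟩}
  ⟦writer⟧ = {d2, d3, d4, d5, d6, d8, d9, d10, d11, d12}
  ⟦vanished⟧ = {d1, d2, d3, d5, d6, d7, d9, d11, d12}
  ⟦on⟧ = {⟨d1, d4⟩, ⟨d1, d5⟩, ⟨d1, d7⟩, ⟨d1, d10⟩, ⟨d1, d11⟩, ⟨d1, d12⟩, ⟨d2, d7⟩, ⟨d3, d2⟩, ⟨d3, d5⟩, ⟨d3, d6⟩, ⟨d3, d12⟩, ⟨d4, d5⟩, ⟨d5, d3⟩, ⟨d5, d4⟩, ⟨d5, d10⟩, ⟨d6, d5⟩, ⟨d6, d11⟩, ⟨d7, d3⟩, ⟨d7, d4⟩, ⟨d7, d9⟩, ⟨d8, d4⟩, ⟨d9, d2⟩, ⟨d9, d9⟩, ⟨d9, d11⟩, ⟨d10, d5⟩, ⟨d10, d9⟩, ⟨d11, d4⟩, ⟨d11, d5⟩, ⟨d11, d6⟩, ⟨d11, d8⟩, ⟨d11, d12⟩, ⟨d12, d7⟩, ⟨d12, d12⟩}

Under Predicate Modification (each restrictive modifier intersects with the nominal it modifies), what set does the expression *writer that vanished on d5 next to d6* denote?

{d11}

⟦that vanished⟧ = ⟦vanished⟧ = {d1, d2, d3, d5, d6, d7, d9, d11, d12}
⟦on d5⟧ = {x : ⟨x, d5⟩ ∈ ⟦on⟧} = {d1, d3, d4, d6, d10, d11}
⟦next to d6⟧ = {x : ⟨x, d6⟩ ∈ ⟦next to⟧} = {d1, d2, d5, d9, d10, d11}
⟦writer⟧ = {d2, d3, d4, d5, d6, d8, d9, d10, d11, d12}
… ∩ ⟦that vanished⟧ = {d2, d3, d4, d5, d6, d8, d9, d10, d11, d12} ∩ {d1, d2, d3, d5, d6, d7, d9, d11, d12} = {d2, d3, d5, d6, d9, d11, d12}
… ∩ ⟦on d5⟧ = {d2, d3, d5, d6, d9, d11, d12} ∩ {d1, d3, d4, d6, d10, d11} = {d3, d6, d11}
… ∩ ⟦next to d6⟧ = {d3, d6, d11} ∩ {d1, d2, d5, d9, d10, d11} = {d11}
So ⟦writer that vanished on d5 next to d6⟧ = {d11}.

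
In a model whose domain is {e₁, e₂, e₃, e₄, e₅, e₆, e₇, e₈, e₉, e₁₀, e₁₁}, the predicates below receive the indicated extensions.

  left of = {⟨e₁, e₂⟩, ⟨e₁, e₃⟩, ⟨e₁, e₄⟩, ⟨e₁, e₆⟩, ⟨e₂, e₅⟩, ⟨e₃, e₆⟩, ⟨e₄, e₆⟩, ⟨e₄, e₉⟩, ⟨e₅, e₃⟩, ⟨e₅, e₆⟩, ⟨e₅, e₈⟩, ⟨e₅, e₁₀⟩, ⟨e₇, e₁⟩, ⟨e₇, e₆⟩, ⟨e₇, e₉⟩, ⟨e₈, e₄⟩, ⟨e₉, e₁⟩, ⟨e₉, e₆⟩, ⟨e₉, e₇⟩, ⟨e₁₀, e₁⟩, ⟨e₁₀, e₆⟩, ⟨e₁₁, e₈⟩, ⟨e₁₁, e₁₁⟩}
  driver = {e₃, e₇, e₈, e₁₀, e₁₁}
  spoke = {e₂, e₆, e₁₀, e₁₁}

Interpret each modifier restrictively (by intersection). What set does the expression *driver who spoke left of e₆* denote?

{e₁₀}

⟦who spoke⟧ = ⟦spoke⟧ = {e₂, e₆, e₁₀, e₁₁}
⟦left of e₆⟧ = {x : ⟨x, e₆⟩ ∈ ⟦left of⟧} = {e₁, e₃, e₄, e₅, e₇, e₉, e₁₀}
⟦driver⟧ = {e₃, e₇, e₈, e₁₀, e₁₁}
… ∩ ⟦who spoke⟧ = {e₃, e₇, e₈, e₁₀, e₁₁} ∩ {e₂, e₆, e₁₀, e₁₁} = {e₁₀, e₁₁}
… ∩ ⟦left of e₆⟧ = {e₁₀, e₁₁} ∩ {e₁, e₃, e₄, e₅, e₇, e₉, e₁₀} = {e₁₀}
So ⟦driver who spoke left of e₆⟧ = {e₁₀}.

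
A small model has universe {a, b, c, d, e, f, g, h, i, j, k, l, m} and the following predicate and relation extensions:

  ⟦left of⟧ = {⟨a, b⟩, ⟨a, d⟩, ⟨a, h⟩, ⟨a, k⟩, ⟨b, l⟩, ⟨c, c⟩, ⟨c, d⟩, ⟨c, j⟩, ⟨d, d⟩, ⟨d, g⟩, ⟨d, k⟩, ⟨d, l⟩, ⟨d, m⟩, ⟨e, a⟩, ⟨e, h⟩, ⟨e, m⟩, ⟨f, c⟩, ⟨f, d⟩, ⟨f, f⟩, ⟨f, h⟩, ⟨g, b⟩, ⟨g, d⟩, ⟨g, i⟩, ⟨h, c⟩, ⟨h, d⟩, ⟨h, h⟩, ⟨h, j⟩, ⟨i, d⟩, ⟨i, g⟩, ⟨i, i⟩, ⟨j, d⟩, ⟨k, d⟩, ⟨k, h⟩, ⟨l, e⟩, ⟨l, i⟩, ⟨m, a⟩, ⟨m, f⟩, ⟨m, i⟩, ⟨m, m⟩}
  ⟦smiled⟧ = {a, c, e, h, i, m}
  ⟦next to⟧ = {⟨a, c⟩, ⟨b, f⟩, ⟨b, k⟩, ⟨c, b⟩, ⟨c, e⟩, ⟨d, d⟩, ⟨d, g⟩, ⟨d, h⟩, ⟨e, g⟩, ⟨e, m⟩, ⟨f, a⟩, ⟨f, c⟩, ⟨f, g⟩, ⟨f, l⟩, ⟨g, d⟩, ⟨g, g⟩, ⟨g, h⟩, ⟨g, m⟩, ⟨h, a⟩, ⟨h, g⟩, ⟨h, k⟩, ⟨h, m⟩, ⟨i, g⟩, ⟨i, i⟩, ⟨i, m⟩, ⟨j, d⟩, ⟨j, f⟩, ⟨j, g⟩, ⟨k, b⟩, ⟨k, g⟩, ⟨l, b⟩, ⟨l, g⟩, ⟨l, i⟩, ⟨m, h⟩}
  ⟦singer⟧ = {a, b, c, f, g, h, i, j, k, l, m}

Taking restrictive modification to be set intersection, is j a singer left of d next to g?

yes

⟦left of d⟧ = {x : ⟨x, d⟩ ∈ ⟦left of⟧} = {a, c, d, f, g, h, i, j, k}
⟦next to g⟧ = {x : ⟨x, g⟩ ∈ ⟦next to⟧} = {d, e, f, g, h, i, j, k, l}
⟦singer⟧ = {a, b, c, f, g, h, i, j, k, l, m}
… ∩ ⟦left of d⟧ = {a, b, c, f, g, h, i, j, k, l, m} ∩ {a, c, d, f, g, h, i, j, k} = {a, c, f, g, h, i, j, k}
… ∩ ⟦next to g⟧ = {a, c, f, g, h, i, j, k} ∩ {d, e, f, g, h, i, j, k, l} = {f, g, h, i, j, k}
⟦singer left of d next to g⟧ = {f, g, h, i, j, k}; j ∈ this set.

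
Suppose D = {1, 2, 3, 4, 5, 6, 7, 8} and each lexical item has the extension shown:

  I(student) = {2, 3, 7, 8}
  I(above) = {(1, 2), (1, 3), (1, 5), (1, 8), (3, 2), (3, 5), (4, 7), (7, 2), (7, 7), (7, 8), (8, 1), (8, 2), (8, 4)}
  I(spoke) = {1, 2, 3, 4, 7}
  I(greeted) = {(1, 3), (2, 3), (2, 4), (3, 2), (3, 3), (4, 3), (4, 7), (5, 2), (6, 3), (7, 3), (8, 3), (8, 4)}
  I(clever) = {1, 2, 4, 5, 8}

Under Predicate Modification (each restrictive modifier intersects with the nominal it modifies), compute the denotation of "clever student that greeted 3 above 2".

{8}

⟦that greeted 3⟧ = {x : ⟨x, 3⟩ ∈ ⟦greeted⟧} = {1, 2, 3, 4, 6, 7, 8}
⟦above 2⟧ = {x : ⟨x, 2⟩ ∈ ⟦above⟧} = {1, 3, 7, 8}
⟦student⟧ = {2, 3, 7, 8}
… ∩ ⟦that greeted 3⟧ = {2, 3, 7, 8} ∩ {1, 2, 3, 4, 6, 7, 8} = {2, 3, 7, 8}
… ∩ ⟦above 2⟧ = {2, 3, 7, 8} ∩ {1, 3, 7, 8} = {3, 7, 8}
… ∩ ⟦clever⟧ = {3, 7, 8} ∩ {1, 2, 4, 5, 8} = {8}
So ⟦clever student that greeted 3 above 2⟧ = {8}.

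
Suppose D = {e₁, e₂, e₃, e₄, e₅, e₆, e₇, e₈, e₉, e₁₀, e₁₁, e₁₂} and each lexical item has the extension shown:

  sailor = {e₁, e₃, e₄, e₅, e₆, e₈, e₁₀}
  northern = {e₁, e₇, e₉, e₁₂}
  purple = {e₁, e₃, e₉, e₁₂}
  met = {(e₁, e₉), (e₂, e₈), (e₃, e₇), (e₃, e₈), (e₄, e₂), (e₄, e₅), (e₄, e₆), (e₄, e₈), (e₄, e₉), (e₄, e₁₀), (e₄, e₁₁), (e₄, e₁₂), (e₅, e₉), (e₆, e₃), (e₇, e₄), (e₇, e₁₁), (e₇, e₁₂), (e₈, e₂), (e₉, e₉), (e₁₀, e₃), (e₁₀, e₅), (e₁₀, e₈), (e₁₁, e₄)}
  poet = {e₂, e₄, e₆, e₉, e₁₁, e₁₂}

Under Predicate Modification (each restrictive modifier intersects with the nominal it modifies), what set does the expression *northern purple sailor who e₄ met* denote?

⟦who e₄ met⟧ = {x : ⟨e₄, x⟩ ∈ ⟦met⟧} = {e₂, e₅, e₆, e₈, e₉, e₁₀, e₁₁, e₁₂}
⟦sailor⟧ = {e₁, e₃, e₄, e₅, e₆, e₈, e₁₀}
… ∩ ⟦who e₄ met⟧ = {e₁, e₃, e₄, e₅, e₆, e₈, e₁₀} ∩ {e₂, e₅, e₆, e₈, e₉, e₁₀, e₁₁, e₁₂} = {e₅, e₆, e₈, e₁₀}
… ∩ ⟦northern⟧ = {e₅, e₆, e₈, e₁₀} ∩ {e₁, e₇, e₉, e₁₂} = ∅
… ∩ ⟦purple⟧ = ∅ ∩ {e₁, e₃, e₉, e₁₂} = ∅
So ⟦northern purple sailor who e₄ met⟧ = ∅.

∅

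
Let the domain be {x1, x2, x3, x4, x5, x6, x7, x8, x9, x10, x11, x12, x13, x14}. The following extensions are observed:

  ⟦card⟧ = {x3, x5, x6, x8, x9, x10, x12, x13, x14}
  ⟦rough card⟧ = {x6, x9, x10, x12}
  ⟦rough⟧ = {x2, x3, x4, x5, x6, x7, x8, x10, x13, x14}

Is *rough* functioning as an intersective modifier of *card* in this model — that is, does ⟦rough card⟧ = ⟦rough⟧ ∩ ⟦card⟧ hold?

⟦rough⟧ ∩ ⟦card⟧ = {x2, x3, x4, x5, x6, x7, x8, x10, x13, x14} ∩ {x3, x5, x6, x8, x9, x10, x12, x13, x14} = {x3, x5, x6, x8, x10, x13, x14}
Observed ⟦rough card⟧ = {x6, x9, x10, x12}.
These differ, so the modifier is not intersective in this model.

no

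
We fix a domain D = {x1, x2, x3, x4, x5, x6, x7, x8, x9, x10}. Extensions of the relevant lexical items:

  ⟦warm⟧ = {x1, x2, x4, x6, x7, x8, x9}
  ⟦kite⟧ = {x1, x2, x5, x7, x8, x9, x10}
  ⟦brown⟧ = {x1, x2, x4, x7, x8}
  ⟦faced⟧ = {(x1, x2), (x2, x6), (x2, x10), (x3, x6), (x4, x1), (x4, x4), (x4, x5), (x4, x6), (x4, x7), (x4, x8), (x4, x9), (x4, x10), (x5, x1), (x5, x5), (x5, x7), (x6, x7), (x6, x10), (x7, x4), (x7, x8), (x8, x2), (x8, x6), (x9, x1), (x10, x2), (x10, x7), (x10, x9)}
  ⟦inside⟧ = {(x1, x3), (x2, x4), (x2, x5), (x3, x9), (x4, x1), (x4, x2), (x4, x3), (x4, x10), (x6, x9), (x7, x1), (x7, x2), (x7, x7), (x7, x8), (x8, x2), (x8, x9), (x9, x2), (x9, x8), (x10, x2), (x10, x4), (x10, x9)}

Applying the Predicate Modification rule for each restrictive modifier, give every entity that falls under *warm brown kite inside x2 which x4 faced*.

{x7, x8}

⟦inside x2⟧ = {x : ⟨x, x2⟩ ∈ ⟦inside⟧} = {x4, x7, x8, x9, x10}
⟦which x4 faced⟧ = {x : ⟨x4, x⟩ ∈ ⟦faced⟧} = {x1, x4, x5, x6, x7, x8, x9, x10}
⟦kite⟧ = {x1, x2, x5, x7, x8, x9, x10}
… ∩ ⟦inside x2⟧ = {x1, x2, x5, x7, x8, x9, x10} ∩ {x4, x7, x8, x9, x10} = {x7, x8, x9, x10}
… ∩ ⟦which x4 faced⟧ = {x7, x8, x9, x10} ∩ {x1, x4, x5, x6, x7, x8, x9, x10} = {x7, x8, x9, x10}
… ∩ ⟦warm⟧ = {x7, x8, x9, x10} ∩ {x1, x2, x4, x6, x7, x8, x9} = {x7, x8, x9}
… ∩ ⟦brown⟧ = {x7, x8, x9} ∩ {x1, x2, x4, x7, x8} = {x7, x8}
So ⟦warm brown kite inside x2 which x4 faced⟧ = {x7, x8}.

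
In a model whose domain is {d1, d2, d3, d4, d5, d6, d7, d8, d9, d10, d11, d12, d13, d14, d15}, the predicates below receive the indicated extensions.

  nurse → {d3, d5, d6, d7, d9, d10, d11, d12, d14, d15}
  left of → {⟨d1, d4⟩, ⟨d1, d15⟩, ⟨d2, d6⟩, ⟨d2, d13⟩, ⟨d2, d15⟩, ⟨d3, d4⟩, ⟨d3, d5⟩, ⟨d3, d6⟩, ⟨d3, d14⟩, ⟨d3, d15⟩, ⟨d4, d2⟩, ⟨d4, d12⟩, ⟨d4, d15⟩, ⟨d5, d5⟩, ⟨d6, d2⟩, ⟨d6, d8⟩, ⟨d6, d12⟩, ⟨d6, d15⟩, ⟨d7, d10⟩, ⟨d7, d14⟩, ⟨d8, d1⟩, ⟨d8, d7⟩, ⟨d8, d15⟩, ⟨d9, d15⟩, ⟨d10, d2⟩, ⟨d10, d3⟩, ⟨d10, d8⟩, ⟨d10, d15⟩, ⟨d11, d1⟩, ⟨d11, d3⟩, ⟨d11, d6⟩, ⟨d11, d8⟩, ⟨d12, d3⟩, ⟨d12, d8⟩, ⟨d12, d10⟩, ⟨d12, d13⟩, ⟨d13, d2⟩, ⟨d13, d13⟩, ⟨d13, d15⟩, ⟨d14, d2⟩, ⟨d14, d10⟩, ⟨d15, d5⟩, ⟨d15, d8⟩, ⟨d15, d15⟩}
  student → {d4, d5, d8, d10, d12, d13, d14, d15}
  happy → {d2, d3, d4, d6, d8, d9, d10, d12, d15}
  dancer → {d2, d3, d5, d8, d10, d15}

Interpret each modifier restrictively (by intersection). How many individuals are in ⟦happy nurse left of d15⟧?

5

⟦left of d15⟧ = {x : ⟨x, d15⟩ ∈ ⟦left of⟧} = {d1, d2, d3, d4, d6, d8, d9, d10, d13, d15}
⟦nurse⟧ = {d3, d5, d6, d7, d9, d10, d11, d12, d14, d15}
… ∩ ⟦left of d15⟧ = {d3, d5, d6, d7, d9, d10, d11, d12, d14, d15} ∩ {d1, d2, d3, d4, d6, d8, d9, d10, d13, d15} = {d3, d6, d9, d10, d15}
… ∩ ⟦happy⟧ = {d3, d6, d9, d10, d15} ∩ {d2, d3, d4, d6, d8, d9, d10, d12, d15} = {d3, d6, d9, d10, d15}
⟦happy nurse left of d15⟧ = {d3, d6, d9, d10, d15}, so the cardinality is 5.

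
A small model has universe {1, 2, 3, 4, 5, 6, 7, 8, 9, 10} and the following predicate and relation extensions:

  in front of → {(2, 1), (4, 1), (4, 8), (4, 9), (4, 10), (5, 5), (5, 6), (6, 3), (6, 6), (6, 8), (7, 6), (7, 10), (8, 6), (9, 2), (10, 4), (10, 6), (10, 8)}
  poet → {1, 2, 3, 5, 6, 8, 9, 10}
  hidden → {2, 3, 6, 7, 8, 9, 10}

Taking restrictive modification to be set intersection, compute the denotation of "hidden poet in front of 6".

⟦in front of 6⟧ = {x : ⟨x, 6⟩ ∈ ⟦in front of⟧} = {5, 6, 7, 8, 10}
⟦poet⟧ = {1, 2, 3, 5, 6, 8, 9, 10}
… ∩ ⟦in front of 6⟧ = {1, 2, 3, 5, 6, 8, 9, 10} ∩ {5, 6, 7, 8, 10} = {5, 6, 8, 10}
… ∩ ⟦hidden⟧ = {5, 6, 8, 10} ∩ {2, 3, 6, 7, 8, 9, 10} = {6, 8, 10}
So ⟦hidden poet in front of 6⟧ = {6, 8, 10}.

{6, 8, 10}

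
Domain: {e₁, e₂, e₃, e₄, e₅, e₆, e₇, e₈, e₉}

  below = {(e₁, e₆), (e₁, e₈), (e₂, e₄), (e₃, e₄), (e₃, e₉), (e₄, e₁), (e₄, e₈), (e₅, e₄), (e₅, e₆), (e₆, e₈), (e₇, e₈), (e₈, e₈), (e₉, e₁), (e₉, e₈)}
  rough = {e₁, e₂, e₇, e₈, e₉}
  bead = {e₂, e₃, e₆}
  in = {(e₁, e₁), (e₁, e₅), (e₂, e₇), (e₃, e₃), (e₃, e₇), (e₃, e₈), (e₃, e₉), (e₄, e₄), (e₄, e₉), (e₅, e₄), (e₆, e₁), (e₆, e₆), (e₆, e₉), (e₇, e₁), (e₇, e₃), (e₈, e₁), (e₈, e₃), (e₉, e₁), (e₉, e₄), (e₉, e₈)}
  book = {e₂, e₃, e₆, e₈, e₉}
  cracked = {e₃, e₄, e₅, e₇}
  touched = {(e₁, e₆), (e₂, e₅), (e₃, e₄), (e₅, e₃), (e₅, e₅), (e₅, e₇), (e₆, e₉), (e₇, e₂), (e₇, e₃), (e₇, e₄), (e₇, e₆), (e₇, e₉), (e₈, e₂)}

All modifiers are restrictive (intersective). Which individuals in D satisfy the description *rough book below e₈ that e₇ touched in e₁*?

{e₉}

⟦below e₈⟧ = {x : ⟨x, e₈⟩ ∈ ⟦below⟧} = {e₁, e₄, e₆, e₇, e₈, e₉}
⟦that e₇ touched⟧ = {x : ⟨e₇, x⟩ ∈ ⟦touched⟧} = {e₂, e₃, e₄, e₆, e₉}
⟦in e₁⟧ = {x : ⟨x, e₁⟩ ∈ ⟦in⟧} = {e₁, e₆, e₇, e₈, e₉}
⟦book⟧ = {e₂, e₃, e₆, e₈, e₉}
… ∩ ⟦below e₈⟧ = {e₂, e₃, e₆, e₈, e₉} ∩ {e₁, e₄, e₆, e₇, e₈, e₉} = {e₆, e₈, e₉}
… ∩ ⟦that e₇ touched⟧ = {e₆, e₈, e₉} ∩ {e₂, e₃, e₄, e₆, e₉} = {e₆, e₉}
… ∩ ⟦in e₁⟧ = {e₆, e₉} ∩ {e₁, e₆, e₇, e₈, e₉} = {e₆, e₉}
… ∩ ⟦rough⟧ = {e₆, e₉} ∩ {e₁, e₂, e₇, e₈, e₉} = {e₉}
So ⟦rough book below e₈ that e₇ touched in e₁⟧ = {e₉}.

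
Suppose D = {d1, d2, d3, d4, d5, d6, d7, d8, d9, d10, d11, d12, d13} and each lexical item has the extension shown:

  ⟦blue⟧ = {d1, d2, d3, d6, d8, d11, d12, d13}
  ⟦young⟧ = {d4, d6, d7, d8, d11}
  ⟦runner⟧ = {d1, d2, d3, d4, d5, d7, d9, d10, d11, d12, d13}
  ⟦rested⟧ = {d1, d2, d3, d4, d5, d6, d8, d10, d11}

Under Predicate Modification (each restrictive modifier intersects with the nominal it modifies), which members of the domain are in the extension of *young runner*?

⟦runner⟧ = {d1, d2, d3, d4, d5, d7, d9, d10, d11, d12, d13}
… ∩ ⟦young⟧ = {d1, d2, d3, d4, d5, d7, d9, d10, d11, d12, d13} ∩ {d4, d6, d7, d8, d11} = {d4, d7, d11}
So ⟦young runner⟧ = {d4, d7, d11}.

{d4, d7, d11}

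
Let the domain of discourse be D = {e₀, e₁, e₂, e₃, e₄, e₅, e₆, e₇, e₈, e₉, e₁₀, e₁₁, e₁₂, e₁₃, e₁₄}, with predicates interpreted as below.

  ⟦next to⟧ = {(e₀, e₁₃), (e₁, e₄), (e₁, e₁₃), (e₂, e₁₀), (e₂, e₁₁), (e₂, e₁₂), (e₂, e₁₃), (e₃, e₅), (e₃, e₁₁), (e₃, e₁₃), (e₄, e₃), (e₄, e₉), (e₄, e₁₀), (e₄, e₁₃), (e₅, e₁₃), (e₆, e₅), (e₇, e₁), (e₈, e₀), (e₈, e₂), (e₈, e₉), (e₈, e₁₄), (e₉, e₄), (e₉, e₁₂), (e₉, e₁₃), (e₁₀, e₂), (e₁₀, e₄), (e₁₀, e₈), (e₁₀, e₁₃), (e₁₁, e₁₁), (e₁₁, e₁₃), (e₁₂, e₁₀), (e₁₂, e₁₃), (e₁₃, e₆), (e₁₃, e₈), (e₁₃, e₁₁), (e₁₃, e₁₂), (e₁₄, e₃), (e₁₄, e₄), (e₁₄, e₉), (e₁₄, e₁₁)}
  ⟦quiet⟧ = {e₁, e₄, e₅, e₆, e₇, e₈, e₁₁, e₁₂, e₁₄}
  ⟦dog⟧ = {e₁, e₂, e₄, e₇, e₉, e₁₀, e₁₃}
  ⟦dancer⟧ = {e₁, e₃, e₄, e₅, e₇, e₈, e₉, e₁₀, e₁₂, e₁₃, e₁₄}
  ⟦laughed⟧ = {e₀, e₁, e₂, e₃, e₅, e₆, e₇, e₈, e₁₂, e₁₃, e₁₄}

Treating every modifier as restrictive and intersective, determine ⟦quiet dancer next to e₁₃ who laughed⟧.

{e₁, e₅, e₁₂}

⟦next to e₁₃⟧ = {x : ⟨x, e₁₃⟩ ∈ ⟦next to⟧} = {e₀, e₁, e₂, e₃, e₄, e₅, e₉, e₁₀, e₁₁, e₁₂}
⟦who laughed⟧ = ⟦laughed⟧ = {e₀, e₁, e₂, e₃, e₅, e₆, e₇, e₈, e₁₂, e₁₃, e₁₄}
⟦dancer⟧ = {e₁, e₃, e₄, e₅, e₇, e₈, e₉, e₁₀, e₁₂, e₁₃, e₁₄}
… ∩ ⟦next to e₁₃⟧ = {e₁, e₃, e₄, e₅, e₇, e₈, e₉, e₁₀, e₁₂, e₁₃, e₁₄} ∩ {e₀, e₁, e₂, e₃, e₄, e₅, e₉, e₁₀, e₁₁, e₁₂} = {e₁, e₃, e₄, e₅, e₉, e₁₀, e₁₂}
… ∩ ⟦who laughed⟧ = {e₁, e₃, e₄, e₅, e₉, e₁₀, e₁₂} ∩ {e₀, e₁, e₂, e₃, e₅, e₆, e₇, e₈, e₁₂, e₁₃, e₁₄} = {e₁, e₃, e₅, e₁₂}
… ∩ ⟦quiet⟧ = {e₁, e₃, e₅, e₁₂} ∩ {e₁, e₄, e₅, e₆, e₇, e₈, e₁₁, e₁₂, e₁₄} = {e₁, e₅, e₁₂}
So ⟦quiet dancer next to e₁₃ who laughed⟧ = {e₁, e₅, e₁₂}.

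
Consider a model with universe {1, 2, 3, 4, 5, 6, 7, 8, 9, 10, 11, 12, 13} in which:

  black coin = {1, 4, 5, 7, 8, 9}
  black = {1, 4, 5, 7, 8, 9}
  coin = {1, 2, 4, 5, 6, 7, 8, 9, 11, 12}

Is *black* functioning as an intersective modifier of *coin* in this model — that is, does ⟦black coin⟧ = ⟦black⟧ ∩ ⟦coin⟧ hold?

⟦black⟧ ∩ ⟦coin⟧ = {1, 4, 5, 7, 8, 9} ∩ {1, 2, 4, 5, 6, 7, 8, 9, 11, 12} = {1, 4, 5, 7, 8, 9}
Observed ⟦black coin⟧ = {1, 4, 5, 7, 8, 9}.
These coincide, so the modifier is intersective here.

yes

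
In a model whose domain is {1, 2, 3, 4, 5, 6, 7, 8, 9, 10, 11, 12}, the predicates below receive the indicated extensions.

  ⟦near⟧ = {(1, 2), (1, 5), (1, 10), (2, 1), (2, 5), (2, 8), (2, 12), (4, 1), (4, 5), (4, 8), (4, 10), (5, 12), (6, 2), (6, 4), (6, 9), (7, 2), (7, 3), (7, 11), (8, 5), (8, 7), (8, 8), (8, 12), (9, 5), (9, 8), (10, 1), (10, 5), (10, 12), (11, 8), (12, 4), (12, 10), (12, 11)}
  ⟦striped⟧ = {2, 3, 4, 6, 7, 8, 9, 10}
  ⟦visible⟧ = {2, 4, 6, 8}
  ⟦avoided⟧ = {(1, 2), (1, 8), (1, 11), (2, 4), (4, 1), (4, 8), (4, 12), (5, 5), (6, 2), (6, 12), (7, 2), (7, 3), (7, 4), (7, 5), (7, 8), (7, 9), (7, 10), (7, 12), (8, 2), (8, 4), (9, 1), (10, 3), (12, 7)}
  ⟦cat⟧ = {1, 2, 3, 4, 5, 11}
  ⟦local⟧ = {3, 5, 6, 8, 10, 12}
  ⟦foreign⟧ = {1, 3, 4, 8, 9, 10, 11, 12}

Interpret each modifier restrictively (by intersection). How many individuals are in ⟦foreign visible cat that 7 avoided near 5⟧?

⟦that 7 avoided⟧ = {x : ⟨7, x⟩ ∈ ⟦avoided⟧} = {2, 3, 4, 5, 8, 9, 10, 12}
⟦near 5⟧ = {x : ⟨x, 5⟩ ∈ ⟦near⟧} = {1, 2, 4, 8, 9, 10}
⟦cat⟧ = {1, 2, 3, 4, 5, 11}
… ∩ ⟦that 7 avoided⟧ = {1, 2, 3, 4, 5, 11} ∩ {2, 3, 4, 5, 8, 9, 10, 12} = {2, 3, 4, 5}
… ∩ ⟦near 5⟧ = {2, 3, 4, 5} ∩ {1, 2, 4, 8, 9, 10} = {2, 4}
… ∩ ⟦foreign⟧ = {2, 4} ∩ {1, 3, 4, 8, 9, 10, 11, 12} = {4}
… ∩ ⟦visible⟧ = {4} ∩ {2, 4, 6, 8} = {4}
⟦foreign visible cat that 7 avoided near 5⟧ = {4}, so the cardinality is 1.

1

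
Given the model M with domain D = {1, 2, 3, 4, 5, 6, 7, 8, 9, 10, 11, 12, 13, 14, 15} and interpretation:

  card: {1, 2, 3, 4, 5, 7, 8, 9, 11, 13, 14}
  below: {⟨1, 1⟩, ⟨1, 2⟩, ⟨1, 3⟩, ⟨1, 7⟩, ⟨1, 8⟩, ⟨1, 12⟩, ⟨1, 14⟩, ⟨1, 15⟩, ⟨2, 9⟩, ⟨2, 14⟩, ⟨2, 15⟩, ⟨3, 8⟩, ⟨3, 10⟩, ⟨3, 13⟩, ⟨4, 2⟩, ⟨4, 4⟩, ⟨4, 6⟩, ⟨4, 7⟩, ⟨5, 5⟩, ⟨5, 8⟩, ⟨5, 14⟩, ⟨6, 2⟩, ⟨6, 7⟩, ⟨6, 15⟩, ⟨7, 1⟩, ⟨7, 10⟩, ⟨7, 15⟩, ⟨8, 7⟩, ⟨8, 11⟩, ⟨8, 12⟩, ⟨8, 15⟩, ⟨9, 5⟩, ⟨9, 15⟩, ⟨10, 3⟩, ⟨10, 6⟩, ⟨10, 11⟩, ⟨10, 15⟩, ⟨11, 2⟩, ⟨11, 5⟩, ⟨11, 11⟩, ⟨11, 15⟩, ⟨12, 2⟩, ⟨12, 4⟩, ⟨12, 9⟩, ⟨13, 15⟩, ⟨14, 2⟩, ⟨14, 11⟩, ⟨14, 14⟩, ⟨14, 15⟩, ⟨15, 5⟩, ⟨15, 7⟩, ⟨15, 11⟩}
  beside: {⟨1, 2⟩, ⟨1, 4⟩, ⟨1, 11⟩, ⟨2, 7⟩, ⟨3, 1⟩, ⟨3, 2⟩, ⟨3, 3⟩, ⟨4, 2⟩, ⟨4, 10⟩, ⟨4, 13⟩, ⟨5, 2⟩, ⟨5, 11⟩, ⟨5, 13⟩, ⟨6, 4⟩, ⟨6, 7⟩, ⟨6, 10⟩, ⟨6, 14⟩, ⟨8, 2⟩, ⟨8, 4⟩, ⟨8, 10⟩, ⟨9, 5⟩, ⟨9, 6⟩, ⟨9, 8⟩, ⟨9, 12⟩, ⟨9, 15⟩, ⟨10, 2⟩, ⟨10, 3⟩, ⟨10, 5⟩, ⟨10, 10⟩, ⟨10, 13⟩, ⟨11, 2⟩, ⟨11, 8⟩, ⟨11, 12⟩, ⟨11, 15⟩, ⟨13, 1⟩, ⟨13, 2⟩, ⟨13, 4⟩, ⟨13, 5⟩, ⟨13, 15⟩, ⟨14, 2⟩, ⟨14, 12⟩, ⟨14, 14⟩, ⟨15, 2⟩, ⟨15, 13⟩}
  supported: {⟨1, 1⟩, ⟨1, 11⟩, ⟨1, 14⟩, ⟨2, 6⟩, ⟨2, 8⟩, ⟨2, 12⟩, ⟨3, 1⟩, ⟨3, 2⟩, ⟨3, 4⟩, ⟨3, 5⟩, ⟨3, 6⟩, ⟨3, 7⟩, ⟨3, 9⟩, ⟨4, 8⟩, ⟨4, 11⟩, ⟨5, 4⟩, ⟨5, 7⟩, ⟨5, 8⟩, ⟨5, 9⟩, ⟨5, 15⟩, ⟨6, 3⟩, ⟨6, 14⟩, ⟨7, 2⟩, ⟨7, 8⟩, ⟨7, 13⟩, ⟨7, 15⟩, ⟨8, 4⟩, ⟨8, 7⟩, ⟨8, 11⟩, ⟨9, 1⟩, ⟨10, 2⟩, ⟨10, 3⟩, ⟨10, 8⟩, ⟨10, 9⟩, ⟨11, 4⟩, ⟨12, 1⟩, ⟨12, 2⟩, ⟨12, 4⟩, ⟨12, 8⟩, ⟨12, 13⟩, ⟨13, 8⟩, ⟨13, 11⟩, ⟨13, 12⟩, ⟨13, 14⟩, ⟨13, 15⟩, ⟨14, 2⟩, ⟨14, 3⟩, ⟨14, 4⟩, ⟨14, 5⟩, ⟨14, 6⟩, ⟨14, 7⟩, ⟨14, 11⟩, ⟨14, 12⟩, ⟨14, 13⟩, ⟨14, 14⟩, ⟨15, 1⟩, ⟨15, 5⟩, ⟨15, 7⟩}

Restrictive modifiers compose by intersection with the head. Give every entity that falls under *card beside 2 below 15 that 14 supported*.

⟦beside 2⟧ = {x : ⟨x, 2⟩ ∈ ⟦beside⟧} = {1, 3, 4, 5, 8, 10, 11, 13, 14, 15}
⟦below 15⟧ = {x : ⟨x, 15⟩ ∈ ⟦below⟧} = {1, 2, 6, 7, 8, 9, 10, 11, 13, 14}
⟦that 14 supported⟧ = {x : ⟨14, x⟩ ∈ ⟦supported⟧} = {2, 3, 4, 5, 6, 7, 11, 12, 13, 14}
⟦card⟧ = {1, 2, 3, 4, 5, 7, 8, 9, 11, 13, 14}
… ∩ ⟦beside 2⟧ = {1, 2, 3, 4, 5, 7, 8, 9, 11, 13, 14} ∩ {1, 3, 4, 5, 8, 10, 11, 13, 14, 15} = {1, 3, 4, 5, 8, 11, 13, 14}
… ∩ ⟦below 15⟧ = {1, 3, 4, 5, 8, 11, 13, 14} ∩ {1, 2, 6, 7, 8, 9, 10, 11, 13, 14} = {1, 8, 11, 13, 14}
… ∩ ⟦that 14 supported⟧ = {1, 8, 11, 13, 14} ∩ {2, 3, 4, 5, 6, 7, 11, 12, 13, 14} = {11, 13, 14}
So ⟦card beside 2 below 15 that 14 supported⟧ = {11, 13, 14}.

{11, 13, 14}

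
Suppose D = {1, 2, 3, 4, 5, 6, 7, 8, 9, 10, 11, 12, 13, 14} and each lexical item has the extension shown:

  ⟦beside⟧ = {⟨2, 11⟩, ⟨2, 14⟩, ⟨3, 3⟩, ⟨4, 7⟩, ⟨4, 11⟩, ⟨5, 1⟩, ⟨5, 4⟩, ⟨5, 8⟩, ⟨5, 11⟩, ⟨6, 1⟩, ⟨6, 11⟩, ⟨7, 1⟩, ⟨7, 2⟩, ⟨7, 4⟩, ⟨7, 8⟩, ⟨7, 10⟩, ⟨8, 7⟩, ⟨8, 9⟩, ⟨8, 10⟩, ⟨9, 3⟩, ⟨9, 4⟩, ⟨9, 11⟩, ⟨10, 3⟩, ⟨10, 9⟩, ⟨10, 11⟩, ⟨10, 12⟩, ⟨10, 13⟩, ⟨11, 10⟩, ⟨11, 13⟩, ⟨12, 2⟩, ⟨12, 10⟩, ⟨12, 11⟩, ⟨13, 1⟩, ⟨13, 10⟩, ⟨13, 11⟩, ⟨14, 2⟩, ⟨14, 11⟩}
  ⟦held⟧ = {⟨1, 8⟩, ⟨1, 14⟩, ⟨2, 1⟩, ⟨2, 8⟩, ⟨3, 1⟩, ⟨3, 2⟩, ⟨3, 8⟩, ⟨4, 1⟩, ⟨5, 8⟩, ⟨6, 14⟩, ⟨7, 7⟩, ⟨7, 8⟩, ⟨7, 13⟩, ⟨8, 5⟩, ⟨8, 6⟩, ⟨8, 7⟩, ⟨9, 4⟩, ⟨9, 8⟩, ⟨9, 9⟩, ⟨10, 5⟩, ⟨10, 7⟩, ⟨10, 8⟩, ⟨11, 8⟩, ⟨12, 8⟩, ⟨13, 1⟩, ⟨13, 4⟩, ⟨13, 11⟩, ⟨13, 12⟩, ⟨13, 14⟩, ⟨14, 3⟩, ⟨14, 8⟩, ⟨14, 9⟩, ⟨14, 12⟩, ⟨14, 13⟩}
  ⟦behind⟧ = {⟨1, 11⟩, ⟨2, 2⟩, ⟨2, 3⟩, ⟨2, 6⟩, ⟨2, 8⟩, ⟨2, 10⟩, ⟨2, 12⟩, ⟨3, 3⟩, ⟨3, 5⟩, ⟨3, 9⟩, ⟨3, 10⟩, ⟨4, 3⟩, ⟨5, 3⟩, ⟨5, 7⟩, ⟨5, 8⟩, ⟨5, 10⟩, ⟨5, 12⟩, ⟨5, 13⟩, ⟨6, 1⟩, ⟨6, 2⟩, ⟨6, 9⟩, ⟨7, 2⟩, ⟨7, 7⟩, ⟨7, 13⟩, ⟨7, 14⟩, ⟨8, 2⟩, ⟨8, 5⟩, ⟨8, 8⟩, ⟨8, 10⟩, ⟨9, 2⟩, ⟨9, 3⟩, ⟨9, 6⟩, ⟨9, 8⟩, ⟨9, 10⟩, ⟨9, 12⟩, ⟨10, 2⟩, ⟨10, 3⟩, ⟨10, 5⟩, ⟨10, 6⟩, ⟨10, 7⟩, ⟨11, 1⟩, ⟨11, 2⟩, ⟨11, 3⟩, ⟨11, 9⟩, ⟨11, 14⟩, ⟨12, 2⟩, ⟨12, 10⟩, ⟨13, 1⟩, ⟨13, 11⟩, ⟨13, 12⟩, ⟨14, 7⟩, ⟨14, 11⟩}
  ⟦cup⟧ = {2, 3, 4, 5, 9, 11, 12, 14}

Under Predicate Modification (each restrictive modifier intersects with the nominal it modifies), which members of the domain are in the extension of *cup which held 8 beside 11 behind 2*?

{2, 9, 12}

⟦which held 8⟧ = {x : ⟨x, 8⟩ ∈ ⟦held⟧} = {1, 2, 3, 5, 7, 9, 10, 11, 12, 14}
⟦beside 11⟧ = {x : ⟨x, 11⟩ ∈ ⟦beside⟧} = {2, 4, 5, 6, 9, 10, 12, 13, 14}
⟦behind 2⟧ = {x : ⟨x, 2⟩ ∈ ⟦behind⟧} = {2, 6, 7, 8, 9, 10, 11, 12}
⟦cup⟧ = {2, 3, 4, 5, 9, 11, 12, 14}
… ∩ ⟦which held 8⟧ = {2, 3, 4, 5, 9, 11, 12, 14} ∩ {1, 2, 3, 5, 7, 9, 10, 11, 12, 14} = {2, 3, 5, 9, 11, 12, 14}
… ∩ ⟦beside 11⟧ = {2, 3, 5, 9, 11, 12, 14} ∩ {2, 4, 5, 6, 9, 10, 12, 13, 14} = {2, 5, 9, 12, 14}
… ∩ ⟦behind 2⟧ = {2, 5, 9, 12, 14} ∩ {2, 6, 7, 8, 9, 10, 11, 12} = {2, 9, 12}
So ⟦cup which held 8 beside 11 behind 2⟧ = {2, 9, 12}.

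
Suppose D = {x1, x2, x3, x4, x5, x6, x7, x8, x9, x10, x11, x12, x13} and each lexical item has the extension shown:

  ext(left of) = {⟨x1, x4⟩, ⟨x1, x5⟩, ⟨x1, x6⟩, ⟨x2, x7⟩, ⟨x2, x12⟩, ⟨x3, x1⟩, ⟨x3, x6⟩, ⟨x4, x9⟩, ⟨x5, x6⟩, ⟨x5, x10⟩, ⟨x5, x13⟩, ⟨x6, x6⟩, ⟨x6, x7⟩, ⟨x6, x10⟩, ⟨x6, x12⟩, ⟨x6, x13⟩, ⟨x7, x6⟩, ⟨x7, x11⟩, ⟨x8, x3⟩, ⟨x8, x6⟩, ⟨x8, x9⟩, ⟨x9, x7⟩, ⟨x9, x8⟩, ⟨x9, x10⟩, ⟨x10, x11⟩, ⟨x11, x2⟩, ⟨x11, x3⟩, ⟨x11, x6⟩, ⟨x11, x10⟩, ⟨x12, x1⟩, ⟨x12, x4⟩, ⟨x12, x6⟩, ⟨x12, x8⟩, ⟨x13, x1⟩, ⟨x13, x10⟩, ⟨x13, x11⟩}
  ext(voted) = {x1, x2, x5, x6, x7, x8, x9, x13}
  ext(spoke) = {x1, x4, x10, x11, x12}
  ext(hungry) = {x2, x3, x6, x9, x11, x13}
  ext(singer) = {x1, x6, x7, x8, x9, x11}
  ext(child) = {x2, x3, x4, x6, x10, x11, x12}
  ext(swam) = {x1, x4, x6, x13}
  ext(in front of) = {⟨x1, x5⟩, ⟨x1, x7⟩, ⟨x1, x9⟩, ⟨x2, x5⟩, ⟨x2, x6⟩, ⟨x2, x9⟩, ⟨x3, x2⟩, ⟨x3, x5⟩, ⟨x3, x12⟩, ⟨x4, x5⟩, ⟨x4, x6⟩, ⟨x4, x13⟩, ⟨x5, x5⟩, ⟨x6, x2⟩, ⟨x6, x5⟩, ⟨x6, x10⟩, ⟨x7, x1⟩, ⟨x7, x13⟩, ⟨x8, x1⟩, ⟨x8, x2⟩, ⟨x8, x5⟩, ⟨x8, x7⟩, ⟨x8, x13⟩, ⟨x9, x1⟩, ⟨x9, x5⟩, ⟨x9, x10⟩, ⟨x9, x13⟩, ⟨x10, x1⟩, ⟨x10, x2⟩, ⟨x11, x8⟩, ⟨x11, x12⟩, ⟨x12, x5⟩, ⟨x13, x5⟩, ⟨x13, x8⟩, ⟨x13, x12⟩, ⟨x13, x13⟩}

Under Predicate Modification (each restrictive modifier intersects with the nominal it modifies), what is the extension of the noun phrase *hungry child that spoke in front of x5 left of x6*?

⟦that spoke⟧ = ⟦spoke⟧ = {x1, x4, x10, x11, x12}
⟦in front of x5⟧ = {x : ⟨x, x5⟩ ∈ ⟦in front of⟧} = {x1, x2, x3, x4, x5, x6, x8, x9, x12, x13}
⟦left of x6⟧ = {x : ⟨x, x6⟩ ∈ ⟦left of⟧} = {x1, x3, x5, x6, x7, x8, x11, x12}
⟦child⟧ = {x2, x3, x4, x6, x10, x11, x12}
… ∩ ⟦that spoke⟧ = {x2, x3, x4, x6, x10, x11, x12} ∩ {x1, x4, x10, x11, x12} = {x4, x10, x11, x12}
… ∩ ⟦in front of x5⟧ = {x4, x10, x11, x12} ∩ {x1, x2, x3, x4, x5, x6, x8, x9, x12, x13} = {x4, x12}
… ∩ ⟦left of x6⟧ = {x4, x12} ∩ {x1, x3, x5, x6, x7, x8, x11, x12} = {x12}
… ∩ ⟦hungry⟧ = {x12} ∩ {x2, x3, x6, x9, x11, x13} = ∅
So ⟦hungry child that spoke in front of x5 left of x6⟧ = ∅.

∅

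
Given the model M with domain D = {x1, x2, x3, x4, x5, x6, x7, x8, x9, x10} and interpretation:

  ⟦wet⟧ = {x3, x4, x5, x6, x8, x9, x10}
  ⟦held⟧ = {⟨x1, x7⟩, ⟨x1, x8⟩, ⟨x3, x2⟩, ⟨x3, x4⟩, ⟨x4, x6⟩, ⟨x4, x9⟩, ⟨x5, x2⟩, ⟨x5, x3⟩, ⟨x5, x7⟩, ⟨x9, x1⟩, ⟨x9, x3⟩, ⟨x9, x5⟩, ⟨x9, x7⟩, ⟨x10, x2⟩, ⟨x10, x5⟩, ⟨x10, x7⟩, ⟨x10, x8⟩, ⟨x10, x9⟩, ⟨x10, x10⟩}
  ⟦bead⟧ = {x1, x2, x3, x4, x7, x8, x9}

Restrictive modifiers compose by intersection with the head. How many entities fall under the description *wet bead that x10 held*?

⟦that x10 held⟧ = {x : ⟨x10, x⟩ ∈ ⟦held⟧} = {x2, x5, x7, x8, x9, x10}
⟦bead⟧ = {x1, x2, x3, x4, x7, x8, x9}
… ∩ ⟦that x10 held⟧ = {x1, x2, x3, x4, x7, x8, x9} ∩ {x2, x5, x7, x8, x9, x10} = {x2, x7, x8, x9}
… ∩ ⟦wet⟧ = {x2, x7, x8, x9} ∩ {x3, x4, x5, x6, x8, x9, x10} = {x8, x9}
⟦wet bead that x10 held⟧ = {x8, x9}, so the cardinality is 2.

2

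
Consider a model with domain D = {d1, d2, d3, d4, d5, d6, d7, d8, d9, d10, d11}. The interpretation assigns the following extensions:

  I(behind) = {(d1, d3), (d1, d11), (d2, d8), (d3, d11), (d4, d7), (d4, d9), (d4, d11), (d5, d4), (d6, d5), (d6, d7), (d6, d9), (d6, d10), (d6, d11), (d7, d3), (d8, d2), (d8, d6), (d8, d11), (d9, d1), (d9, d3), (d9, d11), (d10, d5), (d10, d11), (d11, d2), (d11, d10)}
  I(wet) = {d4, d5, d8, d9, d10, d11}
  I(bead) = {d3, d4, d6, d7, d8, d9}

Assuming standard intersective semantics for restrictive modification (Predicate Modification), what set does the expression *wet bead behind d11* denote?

⟦behind d11⟧ = {x : ⟨x, d11⟩ ∈ ⟦behind⟧} = {d1, d3, d4, d6, d8, d9, d10}
⟦bead⟧ = {d3, d4, d6, d7, d8, d9}
… ∩ ⟦behind d11⟧ = {d3, d4, d6, d7, d8, d9} ∩ {d1, d3, d4, d6, d8, d9, d10} = {d3, d4, d6, d8, d9}
… ∩ ⟦wet⟧ = {d3, d4, d6, d8, d9} ∩ {d4, d5, d8, d9, d10, d11} = {d4, d8, d9}
So ⟦wet bead behind d11⟧ = {d4, d8, d9}.

{d4, d8, d9}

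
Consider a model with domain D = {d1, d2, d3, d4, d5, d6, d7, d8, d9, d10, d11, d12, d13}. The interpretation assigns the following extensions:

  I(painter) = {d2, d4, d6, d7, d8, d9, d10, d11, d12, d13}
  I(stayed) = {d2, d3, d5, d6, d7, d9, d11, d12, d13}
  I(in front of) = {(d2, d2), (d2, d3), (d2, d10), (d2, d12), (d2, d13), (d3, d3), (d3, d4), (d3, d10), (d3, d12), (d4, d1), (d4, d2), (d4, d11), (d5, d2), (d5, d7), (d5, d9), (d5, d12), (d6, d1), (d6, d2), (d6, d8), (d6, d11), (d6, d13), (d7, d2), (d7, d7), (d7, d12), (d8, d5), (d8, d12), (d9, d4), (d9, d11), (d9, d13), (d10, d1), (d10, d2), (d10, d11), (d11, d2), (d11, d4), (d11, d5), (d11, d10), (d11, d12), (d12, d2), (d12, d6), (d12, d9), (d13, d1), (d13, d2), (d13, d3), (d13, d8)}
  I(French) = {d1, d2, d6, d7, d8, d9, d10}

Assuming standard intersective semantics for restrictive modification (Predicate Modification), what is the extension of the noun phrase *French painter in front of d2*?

{d2, d6, d7, d10}

⟦in front of d2⟧ = {x : ⟨x, d2⟩ ∈ ⟦in front of⟧} = {d2, d4, d5, d6, d7, d10, d11, d12, d13}
⟦painter⟧ = {d2, d4, d6, d7, d8, d9, d10, d11, d12, d13}
… ∩ ⟦in front of d2⟧ = {d2, d4, d6, d7, d8, d9, d10, d11, d12, d13} ∩ {d2, d4, d5, d6, d7, d10, d11, d12, d13} = {d2, d4, d6, d7, d10, d11, d12, d13}
… ∩ ⟦French⟧ = {d2, d4, d6, d7, d10, d11, d12, d13} ∩ {d1, d2, d6, d7, d8, d9, d10} = {d2, d6, d7, d10}
So ⟦French painter in front of d2⟧ = {d2, d6, d7, d10}.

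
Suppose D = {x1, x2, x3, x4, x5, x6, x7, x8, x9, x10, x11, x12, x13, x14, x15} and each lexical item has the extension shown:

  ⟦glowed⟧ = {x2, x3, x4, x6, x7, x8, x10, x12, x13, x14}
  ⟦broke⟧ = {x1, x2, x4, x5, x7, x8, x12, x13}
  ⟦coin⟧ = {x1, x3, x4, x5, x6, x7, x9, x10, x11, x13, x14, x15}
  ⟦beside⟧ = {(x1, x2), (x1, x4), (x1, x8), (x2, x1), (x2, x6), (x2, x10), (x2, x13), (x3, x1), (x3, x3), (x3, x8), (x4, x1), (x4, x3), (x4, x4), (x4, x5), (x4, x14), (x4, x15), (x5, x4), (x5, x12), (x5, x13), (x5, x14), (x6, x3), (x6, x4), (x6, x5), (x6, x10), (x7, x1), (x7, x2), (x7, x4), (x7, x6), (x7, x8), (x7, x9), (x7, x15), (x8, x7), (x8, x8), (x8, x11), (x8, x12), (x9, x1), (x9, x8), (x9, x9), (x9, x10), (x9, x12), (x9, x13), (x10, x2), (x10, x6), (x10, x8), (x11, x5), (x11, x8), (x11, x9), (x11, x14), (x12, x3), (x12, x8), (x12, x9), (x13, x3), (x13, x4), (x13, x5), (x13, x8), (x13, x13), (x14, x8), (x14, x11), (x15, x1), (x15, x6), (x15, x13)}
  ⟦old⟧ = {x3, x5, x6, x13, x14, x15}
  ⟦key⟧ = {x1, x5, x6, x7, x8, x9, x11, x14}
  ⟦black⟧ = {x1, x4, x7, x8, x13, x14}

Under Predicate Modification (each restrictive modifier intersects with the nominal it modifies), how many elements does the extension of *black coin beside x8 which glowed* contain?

3

⟦beside x8⟧ = {x : ⟨x, x8⟩ ∈ ⟦beside⟧} = {x1, x3, x7, x8, x9, x10, x11, x12, x13, x14}
⟦which glowed⟧ = ⟦glowed⟧ = {x2, x3, x4, x6, x7, x8, x10, x12, x13, x14}
⟦coin⟧ = {x1, x3, x4, x5, x6, x7, x9, x10, x11, x13, x14, x15}
… ∩ ⟦beside x8⟧ = {x1, x3, x4, x5, x6, x7, x9, x10, x11, x13, x14, x15} ∩ {x1, x3, x7, x8, x9, x10, x11, x12, x13, x14} = {x1, x3, x7, x9, x10, x11, x13, x14}
… ∩ ⟦which glowed⟧ = {x1, x3, x7, x9, x10, x11, x13, x14} ∩ {x2, x3, x4, x6, x7, x8, x10, x12, x13, x14} = {x3, x7, x10, x13, x14}
… ∩ ⟦black⟧ = {x3, x7, x10, x13, x14} ∩ {x1, x4, x7, x8, x13, x14} = {x7, x13, x14}
⟦black coin beside x8 which glowed⟧ = {x7, x13, x14}, so the cardinality is 3.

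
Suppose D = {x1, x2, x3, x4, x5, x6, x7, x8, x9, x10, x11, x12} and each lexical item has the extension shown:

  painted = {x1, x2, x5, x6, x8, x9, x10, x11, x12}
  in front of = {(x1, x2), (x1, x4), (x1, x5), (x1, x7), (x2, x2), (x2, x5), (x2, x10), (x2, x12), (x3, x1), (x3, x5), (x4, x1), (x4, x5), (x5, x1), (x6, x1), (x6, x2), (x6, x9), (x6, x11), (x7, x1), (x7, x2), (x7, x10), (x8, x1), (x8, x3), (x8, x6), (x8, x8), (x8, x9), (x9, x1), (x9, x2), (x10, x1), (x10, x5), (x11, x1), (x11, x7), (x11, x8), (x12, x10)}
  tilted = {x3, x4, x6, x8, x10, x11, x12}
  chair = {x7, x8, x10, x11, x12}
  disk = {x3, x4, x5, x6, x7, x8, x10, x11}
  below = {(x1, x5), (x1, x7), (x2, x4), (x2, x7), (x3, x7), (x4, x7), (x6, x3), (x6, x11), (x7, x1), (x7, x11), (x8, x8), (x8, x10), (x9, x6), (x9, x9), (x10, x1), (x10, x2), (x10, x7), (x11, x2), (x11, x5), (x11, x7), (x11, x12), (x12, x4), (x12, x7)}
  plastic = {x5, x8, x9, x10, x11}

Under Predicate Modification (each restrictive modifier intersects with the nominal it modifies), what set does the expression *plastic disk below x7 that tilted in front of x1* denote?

{x10, x11}

⟦below x7⟧ = {x : ⟨x, x7⟩ ∈ ⟦below⟧} = {x1, x2, x3, x4, x10, x11, x12}
⟦that tilted⟧ = ⟦tilted⟧ = {x3, x4, x6, x8, x10, x11, x12}
⟦in front of x1⟧ = {x : ⟨x, x1⟩ ∈ ⟦in front of⟧} = {x3, x4, x5, x6, x7, x8, x9, x10, x11}
⟦disk⟧ = {x3, x4, x5, x6, x7, x8, x10, x11}
… ∩ ⟦below x7⟧ = {x3, x4, x5, x6, x7, x8, x10, x11} ∩ {x1, x2, x3, x4, x10, x11, x12} = {x3, x4, x10, x11}
… ∩ ⟦that tilted⟧ = {x3, x4, x10, x11} ∩ {x3, x4, x6, x8, x10, x11, x12} = {x3, x4, x10, x11}
… ∩ ⟦in front of x1⟧ = {x3, x4, x10, x11} ∩ {x3, x4, x5, x6, x7, x8, x9, x10, x11} = {x3, x4, x10, x11}
… ∩ ⟦plastic⟧ = {x3, x4, x10, x11} ∩ {x5, x8, x9, x10, x11} = {x10, x11}
So ⟦plastic disk below x7 that tilted in front of x1⟧ = {x10, x11}.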